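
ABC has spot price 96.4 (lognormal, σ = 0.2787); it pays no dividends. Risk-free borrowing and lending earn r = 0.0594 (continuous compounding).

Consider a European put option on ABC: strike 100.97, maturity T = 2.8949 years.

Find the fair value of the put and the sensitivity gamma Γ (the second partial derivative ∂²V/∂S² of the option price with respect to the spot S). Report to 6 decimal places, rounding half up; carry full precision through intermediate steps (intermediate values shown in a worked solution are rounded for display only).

price = 11.890899
Γ = 0.007694

σ√T = 0.2787·√2.8949 = 0.474191
d₁ = (ln(S/K) + (r+σ²/2)T) / (σ√T) = (ln(96.4/100.97) + (0.0594+0.2787²/2)·2.8949) / 0.474191 = (-0.046317 + 0.284386) / 0.474191 = 0.502052
d₂ = d₁ − σ√T = 0.502052 − 0.474191 = 0.027860
e^{−rT} = 0.842015
N(−d₁) = 0.307816,  N(−d₂) = 0.488887
Put price V = K·e^{−rT}·N(−d₂) − S·N(−d₁) = 41.564323 − 29.673425 = 11.890899
φ(d₁) = (1/√(2π))·e^{−d₁²/2} = 0.351704
Γ = φ(d₁) / (S·σ·√T) = 0.007694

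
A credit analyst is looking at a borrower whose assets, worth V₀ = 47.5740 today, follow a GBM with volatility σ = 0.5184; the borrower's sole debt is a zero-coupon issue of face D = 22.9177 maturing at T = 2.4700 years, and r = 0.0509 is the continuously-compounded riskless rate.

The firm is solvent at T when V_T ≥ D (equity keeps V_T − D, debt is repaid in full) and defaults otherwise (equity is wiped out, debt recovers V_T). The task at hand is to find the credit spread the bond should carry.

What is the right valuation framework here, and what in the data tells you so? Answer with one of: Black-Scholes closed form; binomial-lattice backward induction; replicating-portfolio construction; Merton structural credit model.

Key observation: assets follow a GBM and default happens iff V_T < 22.9177; valuing claims on that split (equity as a call, risky debt as the residual) is the structural model's definition.

framework: Merton structural credit model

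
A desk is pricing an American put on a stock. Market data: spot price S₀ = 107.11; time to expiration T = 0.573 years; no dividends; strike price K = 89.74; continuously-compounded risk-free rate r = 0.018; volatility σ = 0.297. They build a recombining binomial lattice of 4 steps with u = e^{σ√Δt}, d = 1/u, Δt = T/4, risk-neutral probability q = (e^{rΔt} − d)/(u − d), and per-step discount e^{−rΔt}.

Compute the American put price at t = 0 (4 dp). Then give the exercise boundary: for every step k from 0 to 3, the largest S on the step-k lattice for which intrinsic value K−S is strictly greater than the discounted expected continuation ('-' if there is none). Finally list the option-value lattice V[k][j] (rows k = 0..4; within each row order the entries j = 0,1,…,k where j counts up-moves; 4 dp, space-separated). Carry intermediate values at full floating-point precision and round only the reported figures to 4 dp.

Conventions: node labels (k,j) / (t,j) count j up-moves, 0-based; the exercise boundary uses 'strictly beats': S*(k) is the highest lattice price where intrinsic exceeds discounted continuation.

Δt=0.14325  u=1.11897  d=0.89368  q=0.48339  discount=0.99742
step 4 (expiry): payoffs max(K−S,0) = 21.4190 4.1955 0.0000 0.0000 0.0000
step 3: (k=3,j=0): S=76.4493, K−S=13.2907, hold=13.0596 ⇒ V=13.2907 exercise | (k=3,j=1): S=95.7219, K−S=0.0000, hold=2.1619 ⇒ V=2.1619 continue | (k=3,j=2): S=119.8530, K−S=0.0000, hold=0.0000 ⇒ V=0.0000 continue | (k=3,j=3): S=150.0675, K−S=0.0000, hold=0.0000 ⇒ V=0.0000 continue  boundary S*=76.4493
step 2: (k=2,j=0): S=85.5445, K−S=4.1955, hold=7.8908 ⇒ V=7.8908 continue | (k=2,j=1): S=107.1100, K−S=0.0000, hold=1.1140 ⇒ V=1.1140 continue | (k=2,j=2): S=134.1121, K−S=0.0000, hold=0.0000 ⇒ V=0.0000 continue  boundary S*=-
step 1: (k=1,j=0): S=95.7219, K−S=0.0000, hold=4.6031 ⇒ V=4.6031 continue | (k=1,j=1): S=119.8530, K−S=0.0000, hold=0.5740 ⇒ V=0.5740 continue  boundary S*=-
step 0: (k=0,j=0): S=107.1100, K−S=0.0000, hold=2.6486 ⇒ V=2.6486 continue  boundary S*=-

price = 2.6486
boundary = - - - 76.4493
tree:
2.6486
4.6031 0.5740
7.8908 1.1140 0.0000
13.2907 2.1619 0.0000 0.0000
21.4190 4.1955 0.0000 0.0000 0.0000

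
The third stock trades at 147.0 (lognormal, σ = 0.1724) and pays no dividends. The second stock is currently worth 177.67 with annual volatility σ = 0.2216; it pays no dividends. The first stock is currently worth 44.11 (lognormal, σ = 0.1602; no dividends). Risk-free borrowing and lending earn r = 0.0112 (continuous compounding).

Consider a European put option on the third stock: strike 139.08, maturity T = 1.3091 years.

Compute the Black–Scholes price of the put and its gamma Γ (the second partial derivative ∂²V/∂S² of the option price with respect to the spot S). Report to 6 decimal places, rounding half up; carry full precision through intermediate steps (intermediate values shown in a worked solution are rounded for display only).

σ√T = 0.1724·√1.3091 = 0.197253
d₁ = (ln(S/K) + (r+σ²/2)T) / (σ√T) = (ln(147.0/139.08) + (0.0112+0.1724²/2)·1.3091) / 0.197253 = (0.055383 + 0.034116) / 0.197253 = 0.453730
d₂ = d₁ − σ√T = 0.453730 − 0.197253 = 0.256477
e^{−rT} = 0.985445
N(−d₁) = 0.325012,  N(−d₂) = 0.398791
Put price V = K·e^{−rT}·N(−d₂) − S·N(−d₁) = 54.656627 − 47.776713 = 6.879913
φ(d₁) = (1/√(2π))·e^{−d₁²/2} = 0.359920
Γ = φ(d₁) / (S·σ·√T) = 0.012413

price = 6.879913
Γ = 0.012413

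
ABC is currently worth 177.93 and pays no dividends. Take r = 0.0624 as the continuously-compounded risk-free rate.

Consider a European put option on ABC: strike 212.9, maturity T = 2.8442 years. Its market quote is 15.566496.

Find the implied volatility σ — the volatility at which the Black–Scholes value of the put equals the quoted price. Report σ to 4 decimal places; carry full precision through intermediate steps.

At σ = 0.1287 the Black–Scholes value reproduces the quote:
σ√T = 0.1287·√2.8442 = 0.217049
d₁ = (ln(S/K) + (r+σ²/2)T) / (σ√T) = (ln(177.93/212.9) + (0.0624+0.1287²/2)·2.8442) / 0.217049 = (-0.179432 + 0.201033) / 0.217049 = 0.099521
d₂ = d₁ − σ√T = 0.099521 − 0.217049 = -0.117529
e^{−rT} = 0.837379
N(−d₁) = 0.460362,  N(−d₂) = 0.546779
V = K·e^{−rT}·N(−d₂) − S·N(−d₁) = 97.478771 − 81.912275 = 15.566496 (equal to the quote); since ∂V/∂σ > 0 for all σ, the implied volatility is unique

sigma = 0.1287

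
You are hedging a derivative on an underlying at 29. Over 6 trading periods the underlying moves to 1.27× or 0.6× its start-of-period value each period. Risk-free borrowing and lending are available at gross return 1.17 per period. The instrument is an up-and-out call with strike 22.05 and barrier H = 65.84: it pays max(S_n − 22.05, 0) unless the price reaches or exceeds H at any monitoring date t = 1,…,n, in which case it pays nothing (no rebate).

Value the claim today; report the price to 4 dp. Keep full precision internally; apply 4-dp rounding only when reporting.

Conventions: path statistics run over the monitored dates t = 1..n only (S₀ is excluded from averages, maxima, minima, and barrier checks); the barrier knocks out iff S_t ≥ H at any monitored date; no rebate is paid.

Set p* = 0.8507 (from d < R < u); the path-dependent value is the discounted p*-expectation over all price paths.
Enumerate all 2^6 = 64 price paths (U = up ×1.27, D = down ×0.6); each path with k up-moves has probability p*^k·(1−p*)^(6−k).
DDDDDD: M=17.4000, payoff=0.0000, prob=0.000011
UDDDDD: M=36.8300, payoff=0.0000, prob=0.000063
DUDDDD: M=22.0980, payoff=0.0000, prob=0.000063
UUDDDD: M=46.7741, payoff=0.0000, prob=0.000359
DDUDDD: M=17.4000, payoff=0.0000, prob=0.000063
UDUDDD: M=36.8300, payoff=0.0000, prob=0.000359
DUUDDD: M=28.0645, payoff=0.0000, prob=0.000359
UUUDDD: M=59.4031, payoff=0.0000, prob=0.002047
DDDUDD: M=17.4000, payoff=0.0000, prob=0.000063
UDDUDD: M=36.8300, payoff=0.0000, prob=0.000359
DUDUDD: M=22.0980, payoff=0.0000, prob=0.000359
UUDUDD: M=46.7741, payoff=0.0000, prob=0.002047
DDUUDD: M=17.4000, payoff=0.0000, prob=0.000359
UDUUDD: M=36.8300, payoff=0.0000, prob=0.002047
DUUUDD: M=35.6419, payoff=0.0000, prob=0.002047
UUUUDD: M=75.4419, payoff=0.0000, prob=0.011669
DDDDUD: M=17.4000, payoff=0.0000, prob=0.000063
UDDDUD: M=36.8300, payoff=0.0000, prob=0.000359
DUDDUD: M=22.0980, payoff=0.0000, prob=0.000359
UUDDUD: M=46.7741, payoff=0.0000, prob=0.002047
DDUDUD: M=17.4000, payoff=0.0000, prob=0.000359
UDUDUD: M=36.8300, payoff=0.0000, prob=0.002047
DUUDUD: M=28.0645, payoff=0.0000, prob=0.002047
UUUDUD: M=59.4031, payoff=5.1091, prob=0.011669
DDDUUD: M=17.4000, payoff=0.0000, prob=0.000359
UDDUUD: M=36.8300, payoff=0.0000, prob=0.002047
DUDUUD: M=22.0980, payoff=0.0000, prob=0.002047
UUDUUD: M=46.7741, payoff=5.1091, prob=0.011669
DDUUUD: M=21.3851, payoff=0.0000, prob=0.002047
UDUUUD: M=45.2652, payoff=5.1091, prob=0.011669
DUUUUD: M=45.2652, payoff=5.1091, prob=0.011669
UUUUUD: M=95.8113, payoff=0.0000, prob=0.066516
DDDDDU: M=17.4000, payoff=0.0000, prob=0.000063
UDDDDU: M=36.8300, payoff=0.0000, prob=0.000359
DUDDDU: M=22.0980, payoff=0.0000, prob=0.000359
UUDDDU: M=46.7741, payoff=0.0000, prob=0.002047
DDUDDU: M=17.4000, payoff=0.0000, prob=0.000359
UDUDDU: M=36.8300, payoff=0.0000, prob=0.002047
DUUDDU: M=28.0645, payoff=0.0000, prob=0.002047
UUUDDU: M=59.4031, payoff=5.1091, prob=0.011669
DDDUDU: M=17.4000, payoff=0.0000, prob=0.000359
UDDUDU: M=36.8300, payoff=0.0000, prob=0.002047
DUDUDU: M=22.0980, payoff=0.0000, prob=0.002047
UUDUDU: M=46.7741, payoff=5.1091, prob=0.011669
DDUUDU: M=17.4000, payoff=0.0000, prob=0.002047
UDUUDU: M=36.8300, payoff=5.1091, prob=0.011669
DUUUDU: M=35.6419, payoff=5.1091, prob=0.011669
UUUUDU: M=75.4419, payoff=0.0000, prob=0.066516
DDDDUU: M=17.4000, payoff=0.0000, prob=0.000359
UDDDUU: M=36.8300, payoff=0.0000, prob=0.002047
DUDDUU: M=22.0980, payoff=0.0000, prob=0.002047
UUDDUU: M=46.7741, payoff=5.1091, prob=0.011669
DDUDUU: M=17.4000, payoff=0.0000, prob=0.002047
UDUDUU: M=36.8300, payoff=5.1091, prob=0.011669
DUUDUU: M=28.0645, payoff=5.1091, prob=0.011669
UUUDUU: M=59.4031, payoff=35.4368, prob=0.066516
DDDUUU: M=17.4000, payoff=0.0000, prob=0.002047
UDDUUU: M=36.8300, payoff=5.1091, prob=0.011669
DUDUUU: M=27.1591, payoff=5.1091, prob=0.011669
UUDUUU: M=57.4868, payoff=35.4368, prob=0.066516
DDUUUU: M=27.1591, payoff=5.1091, prob=0.011669
UDUUUU: M=57.4868, payoff=35.4368, prob=0.066516
DUUUUU: M=57.4868, payoff=35.4368, prob=0.066516
UUUUUU: M=121.6803, payoff=0.0000, prob=0.379141
Price = Σ prob·payoff / R^6 = 10.263118 / 2.565164 = 4.0010

price = 4.0010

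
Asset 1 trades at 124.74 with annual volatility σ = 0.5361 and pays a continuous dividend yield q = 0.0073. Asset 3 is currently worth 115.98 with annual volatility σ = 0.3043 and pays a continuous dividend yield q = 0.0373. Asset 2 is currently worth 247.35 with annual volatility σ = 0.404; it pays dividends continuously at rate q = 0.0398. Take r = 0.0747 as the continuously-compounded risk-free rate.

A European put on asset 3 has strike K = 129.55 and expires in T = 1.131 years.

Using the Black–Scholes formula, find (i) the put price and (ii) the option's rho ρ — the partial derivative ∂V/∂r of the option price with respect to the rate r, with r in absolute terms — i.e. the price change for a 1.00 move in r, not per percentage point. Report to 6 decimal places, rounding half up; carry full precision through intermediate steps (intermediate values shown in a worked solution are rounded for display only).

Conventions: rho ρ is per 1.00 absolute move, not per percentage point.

price = 19.056753
ρ = -86.907678

σ√T = 0.3043·√1.131 = 0.323618
d₁ = (ln(S/K) + (r−q+σ²/2)T) / (σ√T) = (ln(115.98/129.55) + (0.0747−0.0373+0.3043²/2)·1.131) / 0.323618 = (-0.110649 + 0.094664) / 0.323618 = -0.049396
d₂ = d₁ − σ√T = -0.049396 − 0.323618 = -0.373014
e^{−rT} = 0.918985
e^{−qT} = 0.958691
N(−d₁) = 0.519698,  N(−d₂) = 0.645431
Put price V = K·e^{−rT}·N(−d₂) − S·e^{−qT}·N(−d₁) = 76.841449 − 57.784695 = 19.056753
ρ = −K·T·e^{−rT}·N(−d₂) = -86.907678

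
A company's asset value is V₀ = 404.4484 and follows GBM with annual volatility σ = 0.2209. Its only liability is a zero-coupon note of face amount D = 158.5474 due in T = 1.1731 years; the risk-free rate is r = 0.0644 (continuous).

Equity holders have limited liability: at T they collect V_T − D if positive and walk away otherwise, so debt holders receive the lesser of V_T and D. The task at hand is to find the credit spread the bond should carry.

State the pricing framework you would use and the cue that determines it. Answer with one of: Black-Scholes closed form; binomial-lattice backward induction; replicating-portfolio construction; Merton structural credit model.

Key observation: assets follow a GBM and default happens iff V_T < 158.5474; valuing claims on that split (equity as a call, risky debt as the residual) is the structural model's definition.

framework: Merton structural credit model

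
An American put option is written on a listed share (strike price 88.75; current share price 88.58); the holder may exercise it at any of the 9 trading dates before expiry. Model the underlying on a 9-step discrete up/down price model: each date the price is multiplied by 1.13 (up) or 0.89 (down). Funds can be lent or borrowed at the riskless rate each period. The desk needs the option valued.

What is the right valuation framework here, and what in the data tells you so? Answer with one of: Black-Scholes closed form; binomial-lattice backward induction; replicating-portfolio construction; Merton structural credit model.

Key observation: the defining feature is the embedded early-exercise option across 9 discrete dates on the spot-88.58 tree; pricing the strike-88.75 put means working backward with an exercise test at every node.

framework: binomial-lattice backward induction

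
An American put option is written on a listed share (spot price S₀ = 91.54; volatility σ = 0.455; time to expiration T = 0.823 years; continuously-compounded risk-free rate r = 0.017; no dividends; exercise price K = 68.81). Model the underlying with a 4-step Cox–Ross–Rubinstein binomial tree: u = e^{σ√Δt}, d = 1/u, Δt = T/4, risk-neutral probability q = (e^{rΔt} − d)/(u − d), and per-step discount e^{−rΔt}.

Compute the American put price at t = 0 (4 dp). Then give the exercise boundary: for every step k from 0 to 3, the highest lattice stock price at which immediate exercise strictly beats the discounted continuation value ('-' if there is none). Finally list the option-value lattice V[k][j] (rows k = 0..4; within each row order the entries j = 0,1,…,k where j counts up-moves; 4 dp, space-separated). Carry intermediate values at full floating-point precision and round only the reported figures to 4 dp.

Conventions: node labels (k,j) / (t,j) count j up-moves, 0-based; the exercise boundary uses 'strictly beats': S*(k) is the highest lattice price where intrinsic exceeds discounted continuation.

Δt=0.20575, u=1.22923, d=0.81352, q=0.45701, disc=e^(-rΔt)=0.99651
k=4 terminal: V=max(K-S,0) → 28.7159 8.2277 0.0000 0.0000 0.0000
k=3: j=0 S=49.2848 intr=19.5252 cont=19.2849 V=19.5252[EX]; j=1 S=74.4695 intr=0.0000 cont=4.4519 V=4.4519[hold]; j=2 S=112.5236 intr=0.0000 cont=0.0000 V=0.0000[hold]; j=3 S=170.0233 intr=0.0000 cont=0.0000 V=0.0000[hold]  S*(3)=49.2848
k=2: j=0 S=60.5823 intr=8.2277 cont=12.5923 V=12.5923[hold]; j=1 S=91.5400 intr=0.0000 cont=2.4089 V=2.4089[hold]; j=2 S=138.3171 intr=0.0000 cont=0.0000 V=0.0000[hold]  S*(2)=-
k=1: j=0 S=74.4695 intr=0.0000 cont=7.9106 V=7.9106[hold]; j=1 S=112.5236 intr=0.0000 cont=1.3034 V=1.3034[hold]  S*(1)=-
k=0: j=0 S=91.5400 intr=0.0000 cont=4.8740 V=4.8740[hold]  S*(0)=-

price = 4.8740
boundary = - - - 49.2848
tree:
4.8740
7.9106 1.3034
12.5923 2.4089 0.0000
19.5252 4.4519 0.0000 0.0000
28.7159 8.2277 0.0000 0.0000 0.0000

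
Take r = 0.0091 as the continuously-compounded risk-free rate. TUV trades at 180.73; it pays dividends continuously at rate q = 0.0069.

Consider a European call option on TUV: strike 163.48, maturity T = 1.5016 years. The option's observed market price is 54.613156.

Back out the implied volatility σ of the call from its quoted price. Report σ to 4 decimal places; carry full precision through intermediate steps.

sigma = 0.5555

At σ = 0.5555 the Black–Scholes value reproduces the quote:
σ√T = 0.5555·√1.5016 = 0.680709
d₁ = (ln(S/K) + (r−q+σ²/2)T) / (σ√T) = (ln(180.73/163.48) + (0.0091−0.0069+0.5555²/2)·1.5016) / 0.680709 = (0.100314 + 0.234986) / 0.680709 = 0.492574
d₂ = d₁ − σ√T = 0.492574 − 0.680709 = -0.188135
e^{−rT} = 0.986428
e^{−qT} = 0.989692
N(d₁) = 0.688843,  N(d₂) = 0.425385
V = S·e^{−qT}·N(d₁) − K·e^{−rT}·N(d₂) = 123.211376 − 68.598220 = 54.613156 (the quoted price), and the Black–Scholes price is strictly increasing in σ, so σ is unique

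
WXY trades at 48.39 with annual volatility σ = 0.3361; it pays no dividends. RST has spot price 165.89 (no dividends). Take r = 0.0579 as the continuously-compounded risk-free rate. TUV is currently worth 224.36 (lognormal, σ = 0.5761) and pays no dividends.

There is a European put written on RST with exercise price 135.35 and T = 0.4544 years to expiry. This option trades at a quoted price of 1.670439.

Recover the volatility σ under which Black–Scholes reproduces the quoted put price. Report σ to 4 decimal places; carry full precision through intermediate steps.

At σ = 0.2885 the Black–Scholes value reproduces the quote:
σ√T = 0.2885·√0.4544 = 0.194476
d₁ = (ln(S/K) + (r+σ²/2)T) / (σ√T) = (ln(165.89/135.35) + (0.0579+0.2885²/2)·0.4544) / 0.194476 = (0.203461 + 0.045220) / 0.194476 = 1.278727
d₂ = d₁ − σ√T = 1.278727 − 0.194476 = 1.084251
e^{−rT} = 0.974033
N(−d₁) = 0.100497,  N(−d₂) = 0.139127
V = K·e^{−rT}·N(−d₂) − S·N(−d₁) = 18.341834 − 16.671395 = 1.670439 (the observed quote) — the price is monotone increasing in volatility, hence this σ is the only solution

sigma = 0.2885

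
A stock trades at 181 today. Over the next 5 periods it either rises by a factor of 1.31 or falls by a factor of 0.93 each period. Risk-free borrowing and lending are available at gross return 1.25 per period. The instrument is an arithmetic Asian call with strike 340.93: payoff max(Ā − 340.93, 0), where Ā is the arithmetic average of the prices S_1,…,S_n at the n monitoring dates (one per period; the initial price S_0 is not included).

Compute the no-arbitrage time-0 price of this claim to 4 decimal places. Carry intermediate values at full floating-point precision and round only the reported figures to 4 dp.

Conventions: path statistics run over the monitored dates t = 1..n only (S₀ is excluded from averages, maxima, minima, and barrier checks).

Risk-neutral up-probability p* = (R−d)/(u−d) = (1.25−0.93)/(1.31−0.93) = 0.8421; the claim prices as the p*-weighted sum of path payoffs discounted by R^5.
Enumerate all 2^5 = 32 price paths (U = up ×1.31, D = down ×0.93); each path with k up-moves has probability p*^k·(1−p*)^(5−k).
DDDDD: Ā=146.3565, payoff=0.0000, prob=0.000098
UDDDD: Ā=206.1581, payoff=0.0000, prob=0.000523
DUDDD: Ā=192.4021, payoff=0.0000, prob=0.000523
UUDDD: Ā=271.0180, payoff=0.0000, prob=0.002791
DDUDD: Ā=179.6090, payoff=0.0000, prob=0.000523
UDUDD: Ā=252.9976, payoff=0.0000, prob=0.002791
DUUDD: Ā=239.2416, payoff=0.0000, prob=0.002791
UUUDD: Ā=336.9963, payoff=0.0000, prob=0.014888
DDDUD: Ā=167.7114, payoff=0.0000, prob=0.000523
UDDUD: Ā=236.2387, payoff=0.0000, prob=0.002791
DUDUD: Ā=222.4827, payoff=0.0000, prob=0.002791
UUDUD: Ā=313.3896, payoff=0.0000, prob=0.014888
DDUUD: Ā=209.6896, payoff=0.0000, prob=0.002791
UDUUD: Ā=295.3692, payoff=0.0000, prob=0.014888
DUUUD: Ā=281.6132, payoff=0.0000, prob=0.014888
UUUUD: Ā=396.6810, payoff=55.7510, prob=0.079402
DDDDU: Ā=156.6467, payoff=0.0000, prob=0.000523
UDDDU: Ā=220.6529, payoff=0.0000, prob=0.002791
DUDDU: Ā=206.8969, payoff=0.0000, prob=0.002791
UUDDU: Ā=291.4354, payoff=0.0000, prob=0.014888
DDUDU: Ā=194.1038, payoff=0.0000, prob=0.002791
UDUDU: Ā=273.4150, payoff=0.0000, prob=0.014888
DUUDU: Ā=259.6590, payoff=0.0000, prob=0.014888
UUUDU: Ā=365.7563, payoff=24.8263, prob=0.079402
DDDUU: Ā=182.2062, payoff=0.0000, prob=0.002791
UDDUU: Ā=256.6561, payoff=0.0000, prob=0.014888
DUDUU: Ā=242.9001, payoff=0.0000, prob=0.014888
UUDUU: Ā=342.1496, payoff=1.2196, prob=0.079402
DDUUU: Ā=230.1070, payoff=0.0000, prob=0.014888
UDUUU: Ā=324.1293, payoff=0.0000, prob=0.079402
DUUUU: Ā=310.3733, payoff=0.0000, prob=0.079402
UUUUU: Ā=437.1924, payoff=96.2624, prob=0.423479
Price = Σ prob·payoff / R^5 = 47.259990 / 3.051758 = 15.4862

price = 15.4862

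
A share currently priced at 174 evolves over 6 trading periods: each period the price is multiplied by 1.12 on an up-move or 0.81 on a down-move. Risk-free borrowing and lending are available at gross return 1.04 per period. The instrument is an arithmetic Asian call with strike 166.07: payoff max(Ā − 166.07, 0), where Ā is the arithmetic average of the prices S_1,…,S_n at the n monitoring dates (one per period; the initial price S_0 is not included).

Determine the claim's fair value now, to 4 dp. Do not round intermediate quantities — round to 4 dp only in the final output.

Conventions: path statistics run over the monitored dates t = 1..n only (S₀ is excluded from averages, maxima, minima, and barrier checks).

Under the martingale measure an up-move has probability p* = 0.7419; value the claim as the probability-weighted average of per-path payoffs, discounted 6 periods at R = 1.04.
Enumerate all 2^6 = 64 price paths (U = up ×1.12, D = down ×0.81); each path with k up-moves has probability p*^k·(1−p*)^(6−k).
DDDDDD: Ā=88.7144, payoff=0.0000, prob=0.000295
UDDDDD: Ā=122.6668, payoff=0.0000, prob=0.000849
DUDDDD: Ā=113.6768, payoff=0.0000, prob=0.000849
UUDDDD: Ā=157.1827, payoff=0.0000, prob=0.002441
DDUDDD: Ā=106.3949, payoff=0.0000, prob=0.000849
UDUDDD: Ā=147.1139, payoff=0.0000, prob=0.002441
DUUDDD: Ā=138.1239, payoff=0.0000, prob=0.002441
UUUDDD: Ā=190.9861, payoff=24.9161, prob=0.007019
DDDUDD: Ā=100.4965, payoff=0.0000, prob=0.000849
UDDUDD: Ā=138.9582, payoff=0.0000, prob=0.002441
DUDUDD: Ā=129.9682, payoff=0.0000, prob=0.002441
UUDUDD: Ā=179.7091, payoff=13.6391, prob=0.007019
DDUUDD: Ā=122.6863, payoff=0.0000, prob=0.002441
UDUUDD: Ā=169.6403, payoff=3.5703, prob=0.007019
DUUUDD: Ā=160.6503, payoff=0.0000, prob=0.007019
UUUUDD: Ā=222.1337, payoff=56.0637, prob=0.020180
DDDDUD: Ā=95.7189, payoff=0.0000, prob=0.000849
UDDDUD: Ā=132.3520, payoff=0.0000, prob=0.002441
DUDDUD: Ā=123.3620, payoff=0.0000, prob=0.002441
UUDDUD: Ā=170.5747, payoff=4.5047, prob=0.007019
DDUDUD: Ā=116.0801, payoff=0.0000, prob=0.002441
UDUDUD: Ā=160.5059, payoff=0.0000, prob=0.007019
DUUDUD: Ā=151.5159, payoff=0.0000, prob=0.007019
UUUDUD: Ā=209.5034, payoff=43.4334, prob=0.020180
DDDUUD: Ā=110.1818, payoff=0.0000, prob=0.002441
UDDUUD: Ā=152.3501, payoff=0.0000, prob=0.007019
DUDUUD: Ā=143.3601, payoff=0.0000, prob=0.007019
UUDUUD: Ā=198.2264, payoff=32.1564, prob=0.020180
DDUUUD: Ā=136.0782, payoff=0.0000, prob=0.007019
UDUUUD: Ā=188.1576, payoff=22.0876, prob=0.020180
DUUUUD: Ā=179.1676, payoff=13.0976, prob=0.020180
UUUUUD: Ā=247.7379, payoff=81.6679, prob=0.058017
DDDDDU: Ā=91.8490, payoff=0.0000, prob=0.000849
UDDDDU: Ā=127.0011, payoff=0.0000, prob=0.002441
DUDDDU: Ā=118.0111, payoff=0.0000, prob=0.002441
UUDDDU: Ā=163.1758, payoff=0.0000, prob=0.007019
DDUDDU: Ā=110.7292, payoff=0.0000, prob=0.002441
UDUDDU: Ā=153.1070, payoff=0.0000, prob=0.007019
DUUDDU: Ā=144.1170, payoff=0.0000, prob=0.007019
UUUDDU: Ā=199.2729, payoff=33.2029, prob=0.020180
DDDUDU: Ā=104.8308, payoff=0.0000, prob=0.002441
UDDUDU: Ā=144.9513, payoff=0.0000, prob=0.007019
DUDUDU: Ā=135.9613, payoff=0.0000, prob=0.007019
UUDUDU: Ā=187.9958, payoff=21.9258, prob=0.020180
DDUUDU: Ā=128.6794, payoff=0.0000, prob=0.007019
UDUUDU: Ā=177.9270, payoff=11.8570, prob=0.020180
DUUUDU: Ā=168.9370, payoff=2.8670, prob=0.020180
UUUUDU: Ā=233.5919, payoff=67.5219, prob=0.058017
DDDDUU: Ā=100.0532, payoff=0.0000, prob=0.002441
UDDDUU: Ā=138.3451, payoff=0.0000, prob=0.007019
DUDDUU: Ā=129.3551, payoff=0.0000, prob=0.007019
UUDDUU: Ā=178.8614, payoff=12.7914, prob=0.020180
DDUDUU: Ā=122.0732, payoff=0.0000, prob=0.007019
UDUDUU: Ā=168.7926, payoff=2.7226, prob=0.020180
DUUDUU: Ā=159.8026, payoff=0.0000, prob=0.020180
UUUDUU: Ā=220.9616, payoff=54.8916, prob=0.058017
DDDUUU: Ā=116.1749, payoff=0.0000, prob=0.007019
UDDUUU: Ā=160.6369, payoff=0.0000, prob=0.020180
DUDUUU: Ā=151.6469, payoff=0.0000, prob=0.020180
UUDUUU: Ā=209.6846, payoff=43.6146, prob=0.058017
DDUUUU: Ā=144.3650, payoff=0.0000, prob=0.020180
UDUUUU: Ā=199.6158, payoff=33.5458, prob=0.058017
DUUUUU: Ā=190.6258, payoff=24.5558, prob=0.058017
UUUUUU: Ā=263.5813, payoff=97.5113, prob=0.166800
Price = Σ prob·payoff / R^6 = 39.423348 / 1.265319 = 31.1568

price = 31.1568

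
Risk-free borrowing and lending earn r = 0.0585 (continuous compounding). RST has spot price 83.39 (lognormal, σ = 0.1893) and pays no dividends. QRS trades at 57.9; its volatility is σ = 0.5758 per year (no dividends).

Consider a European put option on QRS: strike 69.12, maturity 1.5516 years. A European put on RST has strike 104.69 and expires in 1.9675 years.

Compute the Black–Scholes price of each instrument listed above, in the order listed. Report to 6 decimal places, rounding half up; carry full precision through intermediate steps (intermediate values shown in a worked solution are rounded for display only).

price(QRS put K=69.12) = 19.678972
price(RST put K=104.69) = 15.107862

[QRS put K=69.12]
σ√T = 0.5758·√1.5516 = 0.717235
d₁ = (ln(S/K) + (r+σ²/2)T) / (σ√T) = (ln(57.9/69.12) + (0.0585+0.5758²/2)·1.5516) / 0.717235 = (-0.177127 + 0.347982) / 0.717235 = 0.238213
d₂ = d₁ − σ√T = 0.238213 − 0.717235 = -0.479022
e^{−rT} = 0.913229
N(−d₁) = 0.405858,  N(−d₂) = 0.684038
price = K·e^{−rT}·N(−d₂) − S·N(−d₁) = 43.178140 − 23.499168 = 19.678972
[RST put K=104.69]
σ√T = 0.1893·√1.9675 = 0.265527
d₁ = (ln(S/K) + (r+σ²/2)T) / (σ√T) = (ln(83.39/104.69) + (0.0585+0.1893²/2)·1.9675) / 0.265527 = (-0.227475 + 0.150351) / 0.265527 = -0.290458
d₂ = d₁ − σ√T = -0.290458 − 0.265527 = -0.555984
e^{−rT} = 0.891278
N(−d₁) = 0.614267,  N(−d₂) = 0.710889
price = K·e^{−rT}·N(−d₂) − S·N(−d₁) = 66.331588 − 51.223725 = 15.107862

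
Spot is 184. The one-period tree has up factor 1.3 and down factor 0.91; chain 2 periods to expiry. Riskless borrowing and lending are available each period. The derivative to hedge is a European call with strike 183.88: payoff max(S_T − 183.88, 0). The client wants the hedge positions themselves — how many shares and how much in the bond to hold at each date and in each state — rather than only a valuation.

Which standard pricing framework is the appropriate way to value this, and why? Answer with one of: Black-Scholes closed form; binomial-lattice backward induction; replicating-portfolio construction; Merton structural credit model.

Key observation: since the answer must list Δ and B at each node of the 1.3/0.91 lattice on 184, the replicating-portfolio method — solving the two-state system at every node — is the one that applies.

framework: replicating-portfolio construction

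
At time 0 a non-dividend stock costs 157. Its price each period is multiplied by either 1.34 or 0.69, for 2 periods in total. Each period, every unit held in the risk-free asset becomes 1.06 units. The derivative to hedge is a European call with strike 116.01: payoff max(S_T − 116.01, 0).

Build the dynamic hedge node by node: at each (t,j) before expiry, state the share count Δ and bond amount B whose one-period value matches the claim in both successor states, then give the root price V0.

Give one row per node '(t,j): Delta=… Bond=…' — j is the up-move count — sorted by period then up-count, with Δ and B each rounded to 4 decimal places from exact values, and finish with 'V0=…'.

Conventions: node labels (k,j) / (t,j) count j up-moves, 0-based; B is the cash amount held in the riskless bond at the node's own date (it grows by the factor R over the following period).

Since d<R<u, set p* = (R−d)/(u−d) = 0.5692; price each node as the discounted p*-expectation of its children.
Terminal payoffs: V(2,0)=0.0000, V(2,1)=29.1522, V(2,2)=165.8992
(1,0): S=108.3300. Δ = (V_up−V_dn)/(S_up−S_dn) = (29.1522−0.0000)/(145.1622−74.7477) = 0.4140. V = [p*·29.1522 + (1−p*)·0.0000]/1.06 = 15.6550. B = V − Δ·S = -29.1945.
(1,1): S=210.3800. Δ = (V_up−V_dn)/(S_up−S_dn) = (165.8992−29.1522)/(281.9092−145.1622) = 1.0000. V = [p*·165.8992 + (1−p*)·29.1522]/1.06 = 100.9366. B = V − Δ·S = -109.4434.
(0,0): S=157.0000. Δ = (V_up−V_dn)/(S_up−S_dn) = (100.9366−15.6550)/(210.3800−108.3300) = 0.8357. V = [p*·100.9366 + (1−p*)·15.6550]/1.06 = 60.5660. B = V − Δ·S = -70.6365.
Check: Δ(0,0)·S0 + B(0,0) = 60.5660 = V0.

(0,0): Delta=0.8357 Bond=-70.6365
(1,0): Delta=0.4140 Bond=-29.1945
(1,1): Delta=1.0000 Bond=-109.4434
V0=60.5660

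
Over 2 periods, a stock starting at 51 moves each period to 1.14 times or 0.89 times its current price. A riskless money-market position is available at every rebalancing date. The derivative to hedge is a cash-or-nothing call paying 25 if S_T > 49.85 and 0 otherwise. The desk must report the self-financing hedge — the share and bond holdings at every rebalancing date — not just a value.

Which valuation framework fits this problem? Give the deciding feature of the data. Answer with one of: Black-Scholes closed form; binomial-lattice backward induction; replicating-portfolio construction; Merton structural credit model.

framework: replicating-portfolio construction

Key observation: the mandate to exhibit the hedge at every date and state singles out the replicating-portfolio construction on the 2-period tree with factors 1.14 and 0.89 from 51.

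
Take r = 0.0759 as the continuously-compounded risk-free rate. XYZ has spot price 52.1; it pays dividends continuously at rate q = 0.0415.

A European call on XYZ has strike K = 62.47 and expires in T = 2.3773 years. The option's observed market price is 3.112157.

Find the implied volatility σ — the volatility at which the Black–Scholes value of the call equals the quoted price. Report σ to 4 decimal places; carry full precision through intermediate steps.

At σ = 0.1714 the Black–Scholes value reproduces the quote:
σ√T = 0.1714·√2.3773 = 0.264273
d₁ = (ln(S/K) + (r−q+σ²/2)T) / (σ√T) = (ln(52.1/62.47) + (0.0759−0.0415+0.1714²/2)·2.3773) / 0.264273 = (-0.181521 + 0.116699) / 0.264273 = -0.245285
d₂ = d₁ − σ√T = -0.245285 − 0.264273 = -0.509558
e^{−rT} = 0.834905
e^{−qT} = 0.906053
N(d₁) = 0.403118,  N(d₂) = 0.305181
V = S·e^{−qT}·N(d₁) − K·e^{−rT}·N(d₂) = 19.029312 − 15.917156 = 3.112157 (the observed quote) — the price is monotone increasing in volatility, hence this σ is the only solution

sigma = 0.1714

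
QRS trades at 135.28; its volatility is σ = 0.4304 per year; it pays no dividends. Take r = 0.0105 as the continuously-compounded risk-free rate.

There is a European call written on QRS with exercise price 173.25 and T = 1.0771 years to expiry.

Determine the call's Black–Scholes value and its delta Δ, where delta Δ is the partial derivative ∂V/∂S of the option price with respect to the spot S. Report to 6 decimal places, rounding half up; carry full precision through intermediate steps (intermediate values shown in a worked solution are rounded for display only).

price = 12.696334
Δ = 0.380117

σ√T = 0.4304·√1.0771 = 0.446684
d₁ = (ln(S/K) + (r+σ²/2)T) / (σ√T) = (ln(135.28/173.25) + (0.0105+0.4304²/2)·1.0771) / 0.446684 = (-0.247389 + 0.111073) / 0.446684 = -0.305174
d₂ = d₁ − σ√T = -0.305174 − 0.446684 = -0.751858
e^{−rT} = 0.988754
N(d₁) = 0.380117,  N(d₂) = 0.226068
Call price V = S·N(d₁) − K·e^{−rT}·N(d₂) = 51.422222 − 38.725888 = 12.696334
Δ = N(d₁) = 0.380117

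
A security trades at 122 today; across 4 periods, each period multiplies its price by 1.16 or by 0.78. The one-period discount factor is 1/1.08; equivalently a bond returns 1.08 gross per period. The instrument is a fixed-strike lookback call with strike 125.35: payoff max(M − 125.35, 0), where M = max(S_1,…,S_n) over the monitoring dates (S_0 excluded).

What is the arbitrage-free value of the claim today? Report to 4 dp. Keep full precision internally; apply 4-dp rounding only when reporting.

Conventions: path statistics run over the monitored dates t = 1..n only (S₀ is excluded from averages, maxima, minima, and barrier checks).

price = 40.3104

No-arbitrage gives p* = (R−d)/(u−d) = 0.7895: enumerate every path, weight its payoff by its p*-probability, and discount by R^4.
Enumerate all 2^4 = 16 price paths (U = up ×1.16, D = down ×0.78); each path with k up-moves has probability p*^k·(1−p*)^(4−k).
DDDD: M=95.1600, payoff=0.0000, prob=0.001964
UDDD: M=141.5200, payoff=16.1700, prob=0.007366
DUDD: M=110.3856, payoff=0.0000, prob=0.007366
UUDD: M=164.1632, payoff=38.8132, prob=0.027624
DDUD: M=95.1600, payoff=0.0000, prob=0.007366
UDUD: M=141.5200, payoff=16.1700, prob=0.027624
DUUD: M=128.0473, payoff=2.6973, prob=0.027624
UUUD: M=190.4293, payoff=65.0793, prob=0.103590
DDDU: M=95.1600, payoff=0.0000, prob=0.007366
UDDU: M=141.5200, payoff=16.1700, prob=0.027624
DUDU: M=110.3856, payoff=0.0000, prob=0.027624
UUDU: M=164.1632, payoff=38.8132, prob=0.103590
DDUU: M=99.8769, payoff=0.0000, prob=0.027624
UDUU: M=148.5349, payoff=23.1849, prob=0.103590
DUUU: M=148.5349, payoff=23.1849, prob=0.103590
UUUU: M=220.8980, payoff=95.5480, prob=0.388464
Price = Σ prob·payoff / R^4 = 54.841835 / 1.360489 = 40.3104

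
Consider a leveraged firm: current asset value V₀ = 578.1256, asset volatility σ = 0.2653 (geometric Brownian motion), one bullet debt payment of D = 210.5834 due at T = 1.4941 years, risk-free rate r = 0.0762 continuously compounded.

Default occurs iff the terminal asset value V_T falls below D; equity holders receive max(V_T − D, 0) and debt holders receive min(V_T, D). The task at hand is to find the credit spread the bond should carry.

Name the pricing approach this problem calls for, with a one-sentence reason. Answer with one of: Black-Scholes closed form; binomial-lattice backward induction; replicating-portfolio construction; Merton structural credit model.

Key observation: assets follow a GBM and default happens iff V_T < 210.5834; valuing claims on that split (equity as a call, risky debt as the residual) is the structural model's definition.

framework: Merton structural credit model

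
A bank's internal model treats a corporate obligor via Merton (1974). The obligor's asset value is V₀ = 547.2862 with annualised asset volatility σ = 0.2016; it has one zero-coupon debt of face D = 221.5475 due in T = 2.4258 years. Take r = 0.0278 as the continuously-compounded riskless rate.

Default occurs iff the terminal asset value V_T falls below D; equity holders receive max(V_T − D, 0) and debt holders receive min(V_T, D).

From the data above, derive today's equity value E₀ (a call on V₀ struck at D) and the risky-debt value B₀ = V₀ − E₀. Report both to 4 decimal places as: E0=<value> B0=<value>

E0=340.2151 B0=207.0711

Work the structural quantities from V₀ = 547.2862 against face 221.5475:
d₁ = [ln(V₀/D) + (r + σ²/2)T] / (σ√T)
   = [ln(547.2862/221.5475) + (0.0278 + 0.5·0.2016²)·2.4258] / (0.2016·√2.4258)
   = [0.904335 + 0.116733] / 0.313992 = 3.251894
d₂ = d₁ − σ√T = 3.251894 − 0.313992 = 2.937903
N(d₁) = 0.999427,  N(d₂) = 0.998348,  e^(−rT) = 0.934786
E₀ = V₀·N(d₁) − D·e^(−rT)·N(d₂)
   = 547.2862·0.999427 − 221.5475·0.934786·0.998348 = 340.215083
B₀ = V₀ − E₀ = 547.2862 − 340.215083 = 207.071117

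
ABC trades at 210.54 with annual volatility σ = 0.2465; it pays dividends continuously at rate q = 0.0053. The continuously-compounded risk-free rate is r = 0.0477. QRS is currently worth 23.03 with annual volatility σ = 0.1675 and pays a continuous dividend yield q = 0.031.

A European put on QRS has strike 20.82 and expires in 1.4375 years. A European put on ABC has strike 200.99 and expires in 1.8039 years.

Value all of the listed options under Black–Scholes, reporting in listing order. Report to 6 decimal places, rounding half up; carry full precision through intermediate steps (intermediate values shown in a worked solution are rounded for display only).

[QRS put K=20.82]
σ√T = 0.1675·√1.4375 = 0.200825
d₁ = (ln(S/K) + (r−q+σ²/2)T) / (σ√T) = (ln(23.03/20.82) + (0.0477−0.031+0.1675²/2)·1.4375) / 0.200825 = (0.100884 + 0.044172) / 0.200825 = 0.722296
d₂ = d₁ − σ√T = 0.722296 − 0.200825 = 0.521470
e^{−rT} = 0.933729
e^{−qT} = 0.956416
N(−d₁) = 0.235056,  N(−d₂) = 0.301020
price = K·e^{−rT}·N(−d₂) − S·e^{−qT}·N(−d₁) = 5.851895 − 5.177412 = 0.674483
[ABC put K=200.99]
σ√T = 0.2465·√1.8039 = 0.331073
d₁ = (ln(S/K) + (r−q+σ²/2)T) / (σ√T) = (ln(210.54/200.99) + (0.0477−0.0053+0.2465²/2)·1.8039) / 0.331073 = (0.046421 + 0.131290) / 0.331073 = 0.536772
d₂ = d₁ − σ√T = 0.536772 − 0.331073 = 0.205699
e^{−rT} = 0.917552
e^{−qT} = 0.990485
N(−d₁) = 0.295713,  N(−d₂) = 0.418513
price = K·e^{−rT}·N(−d₂) − S·e^{−qT}·N(−d₁) = 77.181645 − 61.666937 = 15.514708

price(QRS put K=20.82) = 0.674483
price(ABC put K=200.99) = 15.514708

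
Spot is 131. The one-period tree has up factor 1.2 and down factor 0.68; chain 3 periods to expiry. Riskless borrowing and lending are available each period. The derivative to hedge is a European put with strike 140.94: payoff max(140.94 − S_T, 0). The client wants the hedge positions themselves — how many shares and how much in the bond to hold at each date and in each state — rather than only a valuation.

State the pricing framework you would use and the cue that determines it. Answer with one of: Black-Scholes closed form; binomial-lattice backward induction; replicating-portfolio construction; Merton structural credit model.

framework: replicating-portfolio construction

Key observation: what is demanded is not a single number but the (Δ, B) position at each node of the 1.2/0.68 tree starting at 131; constructing those positions is the replicating-portfolio method.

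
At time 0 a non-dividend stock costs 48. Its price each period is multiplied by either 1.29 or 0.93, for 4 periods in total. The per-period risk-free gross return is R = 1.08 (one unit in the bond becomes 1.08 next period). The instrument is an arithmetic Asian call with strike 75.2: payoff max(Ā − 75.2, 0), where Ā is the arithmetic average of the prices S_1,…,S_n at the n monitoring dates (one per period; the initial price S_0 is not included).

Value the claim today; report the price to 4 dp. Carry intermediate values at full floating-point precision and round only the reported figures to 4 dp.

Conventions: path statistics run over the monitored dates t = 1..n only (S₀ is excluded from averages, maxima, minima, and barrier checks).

price = 0.8215

With p* = (R−d)/(u−d) = 0.4167, sum probability × payoff across the paths and divide by R^4.
Enumerate all 2^4 = 16 price paths (U = up ×1.29, D = down ×0.93); each path with k up-moves has probability p*^k·(1−p*)^(4−k).
DDDD: Ā=40.1677, payoff=0.0000, prob=0.115789
UDDD: Ā=55.7165, payoff=0.0000, prob=0.082706
DUDD: Ā=51.3965, payoff=0.0000, prob=0.082706
UUDD: Ā=71.2919, payoff=0.0000, prob=0.059076
DDUD: Ā=47.3789, payoff=0.0000, prob=0.082706
UDUD: Ā=65.7191, payoff=0.0000, prob=0.059076
DUUD: Ā=61.3991, payoff=0.0000, prob=0.059076
UUUD: Ā=85.1665, payoff=9.9665, prob=0.042197
DDDU: Ā=43.6425, payoff=0.0000, prob=0.082706
UDDU: Ā=60.5364, payoff=0.0000, prob=0.059076
DUDU: Ā=56.2164, payoff=0.0000, prob=0.059076
UUDU: Ā=77.9776, payoff=2.7776, prob=0.042197
DDUU: Ā=52.1988, payoff=0.0000, prob=0.059076
UDUU: Ā=72.4048, payoff=0.0000, prob=0.042197
DUUU: Ā=68.0848, payoff=0.0000, prob=0.042197
UUUU: Ā=94.4402, payoff=19.2402, prob=0.030141
Price = Σ prob·payoff / R^4 = 1.117681 / 1.360489 = 0.8215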